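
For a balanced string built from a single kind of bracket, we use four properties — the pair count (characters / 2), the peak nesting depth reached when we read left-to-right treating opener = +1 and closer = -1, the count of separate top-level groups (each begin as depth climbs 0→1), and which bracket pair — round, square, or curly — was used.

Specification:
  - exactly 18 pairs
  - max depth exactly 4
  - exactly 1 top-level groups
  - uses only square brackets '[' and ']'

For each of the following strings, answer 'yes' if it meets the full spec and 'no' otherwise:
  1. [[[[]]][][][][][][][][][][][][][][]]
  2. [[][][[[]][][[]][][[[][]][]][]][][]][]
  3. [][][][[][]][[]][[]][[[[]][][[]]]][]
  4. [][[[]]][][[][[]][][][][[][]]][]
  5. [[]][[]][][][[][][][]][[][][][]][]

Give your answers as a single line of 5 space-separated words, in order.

String 1 '[[[[]]][][][][][][][][][][][][][][]]': depth seq [1 2 3 4 3 2 1 2 1 2 1 2 1 2 1 2 1 2 1 2 1 2 1 2 1 2 1 2 1 2 1 2 1 2 1 0]
  -> pairs=18 depth=4 groups=1 -> yes
String 2 '[[][][[[]][][[]][][[[][]][]][]][][]][]': depth seq [1 2 1 2 1 2 3 4 3 2 3 2 3 4 3 2 3 2 3 4 5 4 5 4 3 4 3 2 3 2 1 2 1 2 1 0 1 0]
  -> pairs=19 depth=5 groups=2 -> no
String 3 '[][][][[][]][[]][[]][[[[]][][[]]]][]': depth seq [1 0 1 0 1 0 1 2 1 2 1 0 1 2 1 0 1 2 1 0 1 2 3 4 3 2 3 2 3 4 3 2 1 0 1 0]
  -> pairs=18 depth=4 groups=8 -> no
String 4 '[][[[]]][][[][[]][][][][[][]]][]': depth seq [1 0 1 2 3 2 1 0 1 0 1 2 1 2 3 2 1 2 1 2 1 2 1 2 3 2 3 2 1 0 1 0]
  -> pairs=16 depth=3 groups=5 -> no
String 5 '[[]][[]][][][[][][][]][[][][][]][]': depth seq [1 2 1 0 1 2 1 0 1 0 1 0 1 2 1 2 1 2 1 2 1 0 1 2 1 2 1 2 1 2 1 0 1 0]
  -> pairs=17 depth=2 groups=7 -> no

Answer: yes no no no no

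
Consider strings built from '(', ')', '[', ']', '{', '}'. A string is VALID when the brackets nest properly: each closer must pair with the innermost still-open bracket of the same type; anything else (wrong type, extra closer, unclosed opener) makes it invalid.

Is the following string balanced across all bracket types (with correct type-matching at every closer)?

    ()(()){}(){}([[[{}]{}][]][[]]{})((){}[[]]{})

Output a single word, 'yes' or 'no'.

pos 0: push '('; stack = (
pos 1: ')' matches '('; pop; stack = (empty)
pos 2: push '('; stack = (
pos 3: push '('; stack = ((
pos 4: ')' matches '('; pop; stack = (
pos 5: ')' matches '('; pop; stack = (empty)
pos 6: push '{'; stack = {
pos 7: '}' matches '{'; pop; stack = (empty)
pos 8: push '('; stack = (
pos 9: ')' matches '('; pop; stack = (empty)
pos 10: push '{'; stack = {
pos 11: '}' matches '{'; pop; stack = (empty)
pos 12: push '('; stack = (
pos 13: push '['; stack = ([
pos 14: push '['; stack = ([[
pos 15: push '['; stack = ([[[
pos 16: push '{'; stack = ([[[{
pos 17: '}' matches '{'; pop; stack = ([[[
pos 18: ']' matches '['; pop; stack = ([[
pos 19: push '{'; stack = ([[{
pos 20: '}' matches '{'; pop; stack = ([[
pos 21: ']' matches '['; pop; stack = ([
pos 22: push '['; stack = ([[
pos 23: ']' matches '['; pop; stack = ([
pos 24: ']' matches '['; pop; stack = (
pos 25: push '['; stack = ([
pos 26: push '['; stack = ([[
pos 27: ']' matches '['; pop; stack = ([
pos 28: ']' matches '['; pop; stack = (
pos 29: push '{'; stack = ({
pos 30: '}' matches '{'; pop; stack = (
pos 31: ')' matches '('; pop; stack = (empty)
pos 32: push '('; stack = (
pos 33: push '('; stack = ((
pos 34: ')' matches '('; pop; stack = (
pos 35: push '{'; stack = ({
pos 36: '}' matches '{'; pop; stack = (
pos 37: push '['; stack = ([
pos 38: push '['; stack = ([[
pos 39: ']' matches '['; pop; stack = ([
pos 40: ']' matches '['; pop; stack = (
pos 41: push '{'; stack = ({
pos 42: '}' matches '{'; pop; stack = (
pos 43: ')' matches '('; pop; stack = (empty)
end: stack empty → VALID
Verdict: properly nested → yes

Answer: yes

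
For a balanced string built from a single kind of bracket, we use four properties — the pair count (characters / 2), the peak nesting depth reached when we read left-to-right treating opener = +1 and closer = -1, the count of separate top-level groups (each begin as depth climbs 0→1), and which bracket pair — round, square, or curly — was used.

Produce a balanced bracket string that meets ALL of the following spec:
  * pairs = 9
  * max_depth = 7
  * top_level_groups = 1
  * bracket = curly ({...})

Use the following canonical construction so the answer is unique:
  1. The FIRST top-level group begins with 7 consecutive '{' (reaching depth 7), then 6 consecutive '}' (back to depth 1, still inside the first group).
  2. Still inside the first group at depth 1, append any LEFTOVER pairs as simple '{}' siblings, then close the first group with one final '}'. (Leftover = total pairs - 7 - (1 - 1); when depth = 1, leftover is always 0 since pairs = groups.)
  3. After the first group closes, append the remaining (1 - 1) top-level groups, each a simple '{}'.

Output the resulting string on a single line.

Answer: {{{{{{{}}}}}}{}{}}

Derivation:
Spec: pairs=9 depth=7 groups=1
Leftover pairs = 9 - 7 - (1-1) = 2
First group: deep chain of depth 7 + 2 sibling pairs
Remaining 0 groups: simple '{}' each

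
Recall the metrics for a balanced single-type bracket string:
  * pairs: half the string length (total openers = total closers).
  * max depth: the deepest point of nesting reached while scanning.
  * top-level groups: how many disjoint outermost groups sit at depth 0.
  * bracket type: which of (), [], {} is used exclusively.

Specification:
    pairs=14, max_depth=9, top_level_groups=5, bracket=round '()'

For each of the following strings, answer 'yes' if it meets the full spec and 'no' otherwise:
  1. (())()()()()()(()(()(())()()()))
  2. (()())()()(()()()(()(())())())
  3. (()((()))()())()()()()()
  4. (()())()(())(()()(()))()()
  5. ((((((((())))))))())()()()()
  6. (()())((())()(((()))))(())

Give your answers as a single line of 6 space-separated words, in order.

Answer: no no no no yes no

Derivation:
String 1 '(())()()()()()(()(()(())()()()))': depth seq [1 2 1 0 1 0 1 0 1 0 1 0 1 0 1 2 1 2 3 2 3 4 3 2 3 2 3 2 3 2 1 0]
  -> pairs=16 depth=4 groups=7 -> no
String 2 '(()())()()(()()()(()(())())())': depth seq [1 2 1 2 1 0 1 0 1 0 1 2 1 2 1 2 1 2 3 2 3 4 3 2 3 2 1 2 1 0]
  -> pairs=15 depth=4 groups=4 -> no
String 3 '(()((()))()())()()()()()': depth seq [1 2 1 2 3 4 3 2 1 2 1 2 1 0 1 0 1 0 1 0 1 0 1 0]
  -> pairs=12 depth=4 groups=6 -> no
String 4 '(()())()(())(()()(()))()()': depth seq [1 2 1 2 1 0 1 0 1 2 1 0 1 2 1 2 1 2 3 2 1 0 1 0 1 0]
  -> pairs=13 depth=3 groups=6 -> no
String 5 '((((((((())))))))())()()()()': depth seq [1 2 3 4 5 6 7 8 9 8 7 6 5 4 3 2 1 2 1 0 1 0 1 0 1 0 1 0]
  -> pairs=14 depth=9 groups=5 -> yes
String 6 '(()())((())()(((()))))(())': depth seq [1 2 1 2 1 0 1 2 3 2 1 2 1 2 3 4 5 4 3 2 1 0 1 2 1 0]
  -> pairs=13 depth=5 groups=3 -> no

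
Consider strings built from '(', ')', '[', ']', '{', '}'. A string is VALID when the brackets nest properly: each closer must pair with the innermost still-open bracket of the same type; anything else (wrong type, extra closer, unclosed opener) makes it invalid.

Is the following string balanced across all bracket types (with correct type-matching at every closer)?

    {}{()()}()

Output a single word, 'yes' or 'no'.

pos 0: push '{'; stack = {
pos 1: '}' matches '{'; pop; stack = (empty)
pos 2: push '{'; stack = {
pos 3: push '('; stack = {(
pos 4: ')' matches '('; pop; stack = {
pos 5: push '('; stack = {(
pos 6: ')' matches '('; pop; stack = {
pos 7: '}' matches '{'; pop; stack = (empty)
pos 8: push '('; stack = (
pos 9: ')' matches '('; pop; stack = (empty)
end: stack empty → VALID
Verdict: properly nested → yes

Answer: yes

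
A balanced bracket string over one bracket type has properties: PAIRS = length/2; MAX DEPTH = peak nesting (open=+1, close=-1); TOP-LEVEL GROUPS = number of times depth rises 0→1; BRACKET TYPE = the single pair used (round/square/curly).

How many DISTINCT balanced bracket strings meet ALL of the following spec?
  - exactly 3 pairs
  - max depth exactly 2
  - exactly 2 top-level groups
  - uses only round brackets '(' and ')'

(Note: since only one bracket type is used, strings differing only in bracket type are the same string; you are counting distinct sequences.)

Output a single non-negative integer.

Answer: 2

Derivation:
Spec: pairs=3 depth=2 groups=2
Count(depth <= 2) = 2
Count(depth <= 1) = 0
Count(depth == 2) = 2 - 0 = 2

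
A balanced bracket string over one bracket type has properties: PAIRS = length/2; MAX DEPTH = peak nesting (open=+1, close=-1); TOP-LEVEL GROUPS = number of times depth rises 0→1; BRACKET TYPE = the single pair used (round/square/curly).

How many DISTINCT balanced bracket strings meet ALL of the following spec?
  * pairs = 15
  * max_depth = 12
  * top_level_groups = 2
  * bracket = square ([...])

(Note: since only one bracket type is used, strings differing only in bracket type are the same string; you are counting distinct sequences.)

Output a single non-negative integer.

Spec: pairs=15 depth=12 groups=2
Count(depth <= 12) = 2674390
Count(depth <= 11) = 2673844
Count(depth == 12) = 2674390 - 2673844 = 546

Answer: 546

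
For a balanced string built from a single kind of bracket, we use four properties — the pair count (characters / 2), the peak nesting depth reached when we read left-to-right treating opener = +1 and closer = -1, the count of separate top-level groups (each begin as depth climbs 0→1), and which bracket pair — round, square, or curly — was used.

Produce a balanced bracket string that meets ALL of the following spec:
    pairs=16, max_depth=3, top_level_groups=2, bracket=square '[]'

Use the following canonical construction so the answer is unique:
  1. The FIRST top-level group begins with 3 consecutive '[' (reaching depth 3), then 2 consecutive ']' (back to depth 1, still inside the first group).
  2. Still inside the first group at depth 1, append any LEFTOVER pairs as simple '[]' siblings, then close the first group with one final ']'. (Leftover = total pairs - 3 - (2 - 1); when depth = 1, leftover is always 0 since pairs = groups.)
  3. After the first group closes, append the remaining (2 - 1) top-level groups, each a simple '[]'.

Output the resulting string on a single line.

Answer: [[[]][][][][][][][][][][][][]][]

Derivation:
Spec: pairs=16 depth=3 groups=2
Leftover pairs = 16 - 3 - (2-1) = 12
First group: deep chain of depth 3 + 12 sibling pairs
Remaining 1 groups: simple '[]' each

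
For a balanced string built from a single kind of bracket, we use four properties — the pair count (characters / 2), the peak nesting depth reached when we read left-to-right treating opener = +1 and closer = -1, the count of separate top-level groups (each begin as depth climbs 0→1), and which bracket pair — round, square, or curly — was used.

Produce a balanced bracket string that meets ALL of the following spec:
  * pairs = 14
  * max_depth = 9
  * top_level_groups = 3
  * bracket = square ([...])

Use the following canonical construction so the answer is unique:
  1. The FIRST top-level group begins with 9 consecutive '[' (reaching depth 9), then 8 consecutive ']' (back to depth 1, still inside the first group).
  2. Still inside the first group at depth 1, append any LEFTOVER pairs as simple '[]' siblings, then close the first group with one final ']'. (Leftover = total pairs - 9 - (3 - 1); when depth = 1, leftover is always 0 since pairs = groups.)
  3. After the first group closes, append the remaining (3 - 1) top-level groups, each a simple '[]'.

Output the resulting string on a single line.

Answer: [[[[[[[[[]]]]]]]][][][]][][]

Derivation:
Spec: pairs=14 depth=9 groups=3
Leftover pairs = 14 - 9 - (3-1) = 3
First group: deep chain of depth 9 + 3 sibling pairs
Remaining 2 groups: simple '[]' each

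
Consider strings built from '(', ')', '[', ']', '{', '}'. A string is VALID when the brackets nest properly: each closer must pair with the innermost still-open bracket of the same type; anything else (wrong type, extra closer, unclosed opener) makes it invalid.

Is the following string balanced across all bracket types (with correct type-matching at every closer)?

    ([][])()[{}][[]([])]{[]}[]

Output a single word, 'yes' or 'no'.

pos 0: push '('; stack = (
pos 1: push '['; stack = ([
pos 2: ']' matches '['; pop; stack = (
pos 3: push '['; stack = ([
pos 4: ']' matches '['; pop; stack = (
pos 5: ')' matches '('; pop; stack = (empty)
pos 6: push '('; stack = (
pos 7: ')' matches '('; pop; stack = (empty)
pos 8: push '['; stack = [
pos 9: push '{'; stack = [{
pos 10: '}' matches '{'; pop; stack = [
pos 11: ']' matches '['; pop; stack = (empty)
pos 12: push '['; stack = [
pos 13: push '['; stack = [[
pos 14: ']' matches '['; pop; stack = [
pos 15: push '('; stack = [(
pos 16: push '['; stack = [([
pos 17: ']' matches '['; pop; stack = [(
pos 18: ')' matches '('; pop; stack = [
pos 19: ']' matches '['; pop; stack = (empty)
pos 20: push '{'; stack = {
pos 21: push '['; stack = {[
pos 22: ']' matches '['; pop; stack = {
pos 23: '}' matches '{'; pop; stack = (empty)
pos 24: push '['; stack = [
pos 25: ']' matches '['; pop; stack = (empty)
end: stack empty → VALID
Verdict: properly nested → yes

Answer: yes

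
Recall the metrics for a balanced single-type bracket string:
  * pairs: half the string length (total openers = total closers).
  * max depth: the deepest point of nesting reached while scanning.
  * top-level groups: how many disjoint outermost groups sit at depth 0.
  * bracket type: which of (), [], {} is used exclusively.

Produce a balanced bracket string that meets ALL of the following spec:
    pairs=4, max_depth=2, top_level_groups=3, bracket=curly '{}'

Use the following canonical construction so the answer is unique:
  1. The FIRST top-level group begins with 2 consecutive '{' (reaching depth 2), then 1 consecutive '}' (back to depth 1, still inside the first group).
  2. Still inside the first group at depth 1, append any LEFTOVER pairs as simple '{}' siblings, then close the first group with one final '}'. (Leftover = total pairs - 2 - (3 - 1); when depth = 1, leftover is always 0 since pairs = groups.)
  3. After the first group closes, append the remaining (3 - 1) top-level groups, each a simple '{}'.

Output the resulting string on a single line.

Spec: pairs=4 depth=2 groups=3
Leftover pairs = 4 - 2 - (3-1) = 0
First group: deep chain of depth 2 + 0 sibling pairs
Remaining 2 groups: simple '{}' each

Answer: {{}}{}{}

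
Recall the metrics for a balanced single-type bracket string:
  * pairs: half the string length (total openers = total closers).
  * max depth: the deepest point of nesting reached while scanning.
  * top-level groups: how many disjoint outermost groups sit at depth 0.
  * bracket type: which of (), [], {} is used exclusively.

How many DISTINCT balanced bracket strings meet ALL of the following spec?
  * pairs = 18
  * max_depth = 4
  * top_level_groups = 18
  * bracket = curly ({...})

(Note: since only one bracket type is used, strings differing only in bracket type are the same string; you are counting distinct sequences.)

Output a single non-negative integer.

Spec: pairs=18 depth=4 groups=18
Count(depth <= 4) = 1
Count(depth <= 3) = 1
Count(depth == 4) = 1 - 1 = 0

Answer: 0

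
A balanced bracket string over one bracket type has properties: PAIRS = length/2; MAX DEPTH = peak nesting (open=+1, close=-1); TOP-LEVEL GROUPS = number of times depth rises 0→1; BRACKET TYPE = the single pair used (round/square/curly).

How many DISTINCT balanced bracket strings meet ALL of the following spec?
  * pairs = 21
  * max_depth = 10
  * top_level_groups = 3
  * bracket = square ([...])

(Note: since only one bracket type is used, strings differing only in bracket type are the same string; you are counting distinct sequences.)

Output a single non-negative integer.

Spec: pairs=21 depth=10 groups=3
Count(depth <= 10) = 4717586247
Count(depth <= 9) = 4563382497
Count(depth == 10) = 4717586247 - 4563382497 = 154203750

Answer: 154203750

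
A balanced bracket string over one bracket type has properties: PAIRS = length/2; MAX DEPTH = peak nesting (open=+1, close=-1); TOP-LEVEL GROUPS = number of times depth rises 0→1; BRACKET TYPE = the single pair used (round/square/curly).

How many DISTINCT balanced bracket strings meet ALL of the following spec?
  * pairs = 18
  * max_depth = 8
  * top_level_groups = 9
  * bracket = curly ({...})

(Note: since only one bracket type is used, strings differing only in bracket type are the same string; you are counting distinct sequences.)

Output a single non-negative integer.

Answer: 2250

Derivation:
Spec: pairs=18 depth=8 groups=9
Count(depth <= 8) = 1562059
Count(depth <= 7) = 1559809
Count(depth == 8) = 1562059 - 1559809 = 2250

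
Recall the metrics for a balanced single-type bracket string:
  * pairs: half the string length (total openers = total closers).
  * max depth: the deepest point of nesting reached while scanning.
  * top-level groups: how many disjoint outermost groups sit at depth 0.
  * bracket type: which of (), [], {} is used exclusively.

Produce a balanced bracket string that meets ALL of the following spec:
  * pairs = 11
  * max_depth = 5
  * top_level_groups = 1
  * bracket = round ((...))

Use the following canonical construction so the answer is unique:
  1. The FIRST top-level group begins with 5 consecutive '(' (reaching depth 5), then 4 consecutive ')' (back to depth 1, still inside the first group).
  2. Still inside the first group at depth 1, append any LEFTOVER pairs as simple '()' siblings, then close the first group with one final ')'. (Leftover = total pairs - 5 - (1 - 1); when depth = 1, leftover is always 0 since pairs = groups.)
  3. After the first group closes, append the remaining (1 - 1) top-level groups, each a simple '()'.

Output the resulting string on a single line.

Spec: pairs=11 depth=5 groups=1
Leftover pairs = 11 - 5 - (1-1) = 6
First group: deep chain of depth 5 + 6 sibling pairs
Remaining 0 groups: simple '()' each

Answer: ((((())))()()()()()())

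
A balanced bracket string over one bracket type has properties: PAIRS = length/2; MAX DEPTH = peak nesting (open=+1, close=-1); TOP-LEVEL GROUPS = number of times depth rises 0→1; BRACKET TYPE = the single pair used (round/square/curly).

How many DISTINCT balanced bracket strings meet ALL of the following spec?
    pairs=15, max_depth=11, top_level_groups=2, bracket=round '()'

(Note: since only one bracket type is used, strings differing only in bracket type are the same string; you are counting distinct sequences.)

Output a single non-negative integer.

Spec: pairs=15 depth=11 groups=2
Count(depth <= 11) = 2673844
Count(depth <= 10) = 2669940
Count(depth == 11) = 2673844 - 2669940 = 3904

Answer: 3904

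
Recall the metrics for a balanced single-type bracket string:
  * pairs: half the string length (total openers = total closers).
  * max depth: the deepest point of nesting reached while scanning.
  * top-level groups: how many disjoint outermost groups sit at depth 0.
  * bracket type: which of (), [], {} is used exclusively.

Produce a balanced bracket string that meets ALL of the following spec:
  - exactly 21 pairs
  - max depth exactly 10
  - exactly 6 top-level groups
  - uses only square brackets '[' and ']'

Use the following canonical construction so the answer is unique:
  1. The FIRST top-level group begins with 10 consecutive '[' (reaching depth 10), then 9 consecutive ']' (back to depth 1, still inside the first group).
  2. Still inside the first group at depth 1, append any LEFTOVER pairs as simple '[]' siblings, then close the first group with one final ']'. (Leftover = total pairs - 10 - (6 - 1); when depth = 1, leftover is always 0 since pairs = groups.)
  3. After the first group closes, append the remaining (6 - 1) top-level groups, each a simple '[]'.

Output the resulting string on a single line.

Answer: [[[[[[[[[[]]]]]]]]][][][][][][]][][][][][]

Derivation:
Spec: pairs=21 depth=10 groups=6
Leftover pairs = 21 - 10 - (6-1) = 6
First group: deep chain of depth 10 + 6 sibling pairs
Remaining 5 groups: simple '[]' each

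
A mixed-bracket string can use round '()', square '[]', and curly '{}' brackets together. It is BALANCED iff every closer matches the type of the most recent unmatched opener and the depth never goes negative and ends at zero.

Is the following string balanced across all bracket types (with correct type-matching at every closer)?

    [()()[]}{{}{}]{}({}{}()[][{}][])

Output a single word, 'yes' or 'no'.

pos 0: push '['; stack = [
pos 1: push '('; stack = [(
pos 2: ')' matches '('; pop; stack = [
pos 3: push '('; stack = [(
pos 4: ')' matches '('; pop; stack = [
pos 5: push '['; stack = [[
pos 6: ']' matches '['; pop; stack = [
pos 7: saw closer '}' but top of stack is '[' (expected ']') → INVALID
Verdict: type mismatch at position 7: '}' closes '[' → no

Answer: no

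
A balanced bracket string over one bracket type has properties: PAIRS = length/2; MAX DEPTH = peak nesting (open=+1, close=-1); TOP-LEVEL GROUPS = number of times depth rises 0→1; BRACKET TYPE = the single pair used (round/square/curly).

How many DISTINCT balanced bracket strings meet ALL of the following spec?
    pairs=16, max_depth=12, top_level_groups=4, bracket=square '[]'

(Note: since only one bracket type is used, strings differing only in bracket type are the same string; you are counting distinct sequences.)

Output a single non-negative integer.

Answer: 96

Derivation:
Spec: pairs=16 depth=12 groups=4
Count(depth <= 12) = 4345961
Count(depth <= 11) = 4345865
Count(depth == 12) = 4345961 - 4345865 = 96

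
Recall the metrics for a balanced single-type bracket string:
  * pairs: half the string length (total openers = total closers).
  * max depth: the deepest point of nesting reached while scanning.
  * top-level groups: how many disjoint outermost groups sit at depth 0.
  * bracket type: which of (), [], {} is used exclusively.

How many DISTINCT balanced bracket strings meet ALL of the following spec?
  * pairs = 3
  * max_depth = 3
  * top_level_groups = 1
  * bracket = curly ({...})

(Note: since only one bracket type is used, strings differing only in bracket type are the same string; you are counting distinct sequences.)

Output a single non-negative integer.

Spec: pairs=3 depth=3 groups=1
Count(depth <= 3) = 2
Count(depth <= 2) = 1
Count(depth == 3) = 2 - 1 = 1

Answer: 1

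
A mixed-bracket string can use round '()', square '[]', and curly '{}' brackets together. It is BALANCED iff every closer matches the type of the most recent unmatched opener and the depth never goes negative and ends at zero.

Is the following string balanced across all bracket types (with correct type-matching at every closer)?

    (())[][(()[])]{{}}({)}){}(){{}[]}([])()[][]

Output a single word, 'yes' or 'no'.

Answer: no

Derivation:
pos 0: push '('; stack = (
pos 1: push '('; stack = ((
pos 2: ')' matches '('; pop; stack = (
pos 3: ')' matches '('; pop; stack = (empty)
pos 4: push '['; stack = [
pos 5: ']' matches '['; pop; stack = (empty)
pos 6: push '['; stack = [
pos 7: push '('; stack = [(
pos 8: push '('; stack = [((
pos 9: ')' matches '('; pop; stack = [(
pos 10: push '['; stack = [([
pos 11: ']' matches '['; pop; stack = [(
pos 12: ')' matches '('; pop; stack = [
pos 13: ']' matches '['; pop; stack = (empty)
pos 14: push '{'; stack = {
pos 15: push '{'; stack = {{
pos 16: '}' matches '{'; pop; stack = {
pos 17: '}' matches '{'; pop; stack = (empty)
pos 18: push '('; stack = (
pos 19: push '{'; stack = ({
pos 20: saw closer ')' but top of stack is '{' (expected '}') → INVALID
Verdict: type mismatch at position 20: ')' closes '{' → no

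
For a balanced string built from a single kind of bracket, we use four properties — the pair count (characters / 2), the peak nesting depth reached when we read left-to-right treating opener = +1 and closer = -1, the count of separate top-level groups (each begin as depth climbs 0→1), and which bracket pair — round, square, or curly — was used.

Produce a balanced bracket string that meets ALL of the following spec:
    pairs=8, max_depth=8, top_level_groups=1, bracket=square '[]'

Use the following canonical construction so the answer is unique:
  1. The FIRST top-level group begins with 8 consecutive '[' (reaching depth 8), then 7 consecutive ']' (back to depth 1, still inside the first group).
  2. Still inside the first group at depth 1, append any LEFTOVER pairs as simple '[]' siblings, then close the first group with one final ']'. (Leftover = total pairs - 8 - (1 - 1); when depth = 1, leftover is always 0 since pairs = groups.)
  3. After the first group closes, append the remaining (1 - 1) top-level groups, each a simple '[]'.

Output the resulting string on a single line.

Answer: [[[[[[[[]]]]]]]]

Derivation:
Spec: pairs=8 depth=8 groups=1
Leftover pairs = 8 - 8 - (1-1) = 0
First group: deep chain of depth 8 + 0 sibling pairs
Remaining 0 groups: simple '[]' each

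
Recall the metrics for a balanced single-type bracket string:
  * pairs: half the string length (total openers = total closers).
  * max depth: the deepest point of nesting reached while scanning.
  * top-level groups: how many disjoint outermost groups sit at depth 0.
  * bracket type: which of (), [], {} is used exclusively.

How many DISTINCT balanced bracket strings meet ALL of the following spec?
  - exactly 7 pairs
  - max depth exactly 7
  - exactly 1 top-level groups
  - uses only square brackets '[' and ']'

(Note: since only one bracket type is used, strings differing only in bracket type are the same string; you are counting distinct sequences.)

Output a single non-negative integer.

Spec: pairs=7 depth=7 groups=1
Count(depth <= 7) = 132
Count(depth <= 6) = 131
Count(depth == 7) = 132 - 131 = 1

Answer: 1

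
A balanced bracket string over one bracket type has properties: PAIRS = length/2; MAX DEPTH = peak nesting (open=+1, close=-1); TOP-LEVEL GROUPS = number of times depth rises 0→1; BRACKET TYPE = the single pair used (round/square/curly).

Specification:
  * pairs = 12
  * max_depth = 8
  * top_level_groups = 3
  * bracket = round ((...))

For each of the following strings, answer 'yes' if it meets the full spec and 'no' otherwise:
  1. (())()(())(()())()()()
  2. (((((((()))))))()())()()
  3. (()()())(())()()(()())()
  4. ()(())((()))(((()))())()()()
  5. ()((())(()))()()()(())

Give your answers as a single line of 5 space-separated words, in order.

Answer: no yes no no no

Derivation:
String 1 '(())()(())(()())()()()': depth seq [1 2 1 0 1 0 1 2 1 0 1 2 1 2 1 0 1 0 1 0 1 0]
  -> pairs=11 depth=2 groups=7 -> no
String 2 '(((((((()))))))()())()()': depth seq [1 2 3 4 5 6 7 8 7 6 5 4 3 2 1 2 1 2 1 0 1 0 1 0]
  -> pairs=12 depth=8 groups=3 -> yes
String 3 '(()()())(())()()(()())()': depth seq [1 2 1 2 1 2 1 0 1 2 1 0 1 0 1 0 1 2 1 2 1 0 1 0]
  -> pairs=12 depth=2 groups=6 -> no
String 4 '()(())((()))(((()))())()()()': depth seq [1 0 1 2 1 0 1 2 3 2 1 0 1 2 3 4 3 2 1 2 1 0 1 0 1 0 1 0]
  -> pairs=14 depth=4 groups=7 -> no
String 5 '()((())(()))()()()(())': depth seq [1 0 1 2 3 2 1 2 3 2 1 0 1 0 1 0 1 0 1 2 1 0]
  -> pairs=11 depth=3 groups=6 -> no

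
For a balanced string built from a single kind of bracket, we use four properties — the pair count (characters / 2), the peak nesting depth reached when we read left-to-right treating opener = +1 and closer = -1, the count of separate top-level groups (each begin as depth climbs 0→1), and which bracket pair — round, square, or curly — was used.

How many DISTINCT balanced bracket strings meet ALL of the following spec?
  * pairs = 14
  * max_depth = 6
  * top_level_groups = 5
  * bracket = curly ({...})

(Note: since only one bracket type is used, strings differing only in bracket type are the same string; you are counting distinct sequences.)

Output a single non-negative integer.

Answer: 16830

Derivation:
Spec: pairs=14 depth=6 groups=5
Count(depth <= 6) = 172150
Count(depth <= 5) = 155320
Count(depth == 6) = 172150 - 155320 = 16830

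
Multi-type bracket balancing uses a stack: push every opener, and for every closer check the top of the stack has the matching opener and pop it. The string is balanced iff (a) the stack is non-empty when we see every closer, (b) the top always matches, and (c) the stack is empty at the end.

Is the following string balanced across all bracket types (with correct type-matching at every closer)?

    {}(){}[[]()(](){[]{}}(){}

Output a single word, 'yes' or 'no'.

pos 0: push '{'; stack = {
pos 1: '}' matches '{'; pop; stack = (empty)
pos 2: push '('; stack = (
pos 3: ')' matches '('; pop; stack = (empty)
pos 4: push '{'; stack = {
pos 5: '}' matches '{'; pop; stack = (empty)
pos 6: push '['; stack = [
pos 7: push '['; stack = [[
pos 8: ']' matches '['; pop; stack = [
pos 9: push '('; stack = [(
pos 10: ')' matches '('; pop; stack = [
pos 11: push '('; stack = [(
pos 12: saw closer ']' but top of stack is '(' (expected ')') → INVALID
Verdict: type mismatch at position 12: ']' closes '(' → no

Answer: no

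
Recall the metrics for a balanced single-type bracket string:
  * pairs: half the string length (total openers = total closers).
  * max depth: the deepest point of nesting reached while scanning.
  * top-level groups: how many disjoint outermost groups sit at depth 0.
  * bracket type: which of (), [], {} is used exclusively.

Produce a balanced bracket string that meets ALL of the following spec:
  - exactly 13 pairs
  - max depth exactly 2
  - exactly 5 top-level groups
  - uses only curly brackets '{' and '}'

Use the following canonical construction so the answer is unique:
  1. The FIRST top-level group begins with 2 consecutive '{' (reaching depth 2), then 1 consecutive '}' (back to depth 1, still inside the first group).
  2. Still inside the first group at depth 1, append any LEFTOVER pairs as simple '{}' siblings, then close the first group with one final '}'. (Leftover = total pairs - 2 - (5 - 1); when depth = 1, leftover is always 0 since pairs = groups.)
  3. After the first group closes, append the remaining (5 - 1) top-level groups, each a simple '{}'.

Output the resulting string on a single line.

Spec: pairs=13 depth=2 groups=5
Leftover pairs = 13 - 2 - (5-1) = 7
First group: deep chain of depth 2 + 7 sibling pairs
Remaining 4 groups: simple '{}' each

Answer: {{}{}{}{}{}{}{}{}}{}{}{}{}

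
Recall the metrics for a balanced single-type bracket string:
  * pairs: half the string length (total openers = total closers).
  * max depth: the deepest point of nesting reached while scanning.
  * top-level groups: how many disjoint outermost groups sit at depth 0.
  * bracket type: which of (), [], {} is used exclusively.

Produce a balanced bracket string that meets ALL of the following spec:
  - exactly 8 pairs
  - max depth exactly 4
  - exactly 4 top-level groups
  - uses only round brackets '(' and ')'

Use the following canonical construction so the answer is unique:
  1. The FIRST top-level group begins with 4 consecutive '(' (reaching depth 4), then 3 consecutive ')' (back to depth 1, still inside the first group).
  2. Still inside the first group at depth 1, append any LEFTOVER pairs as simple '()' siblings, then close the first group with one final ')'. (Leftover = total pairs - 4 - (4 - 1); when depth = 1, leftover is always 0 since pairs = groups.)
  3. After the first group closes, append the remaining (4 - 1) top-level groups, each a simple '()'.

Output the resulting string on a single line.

Spec: pairs=8 depth=4 groups=4
Leftover pairs = 8 - 4 - (4-1) = 1
First group: deep chain of depth 4 + 1 sibling pairs
Remaining 3 groups: simple '()' each

Answer: (((()))())()()()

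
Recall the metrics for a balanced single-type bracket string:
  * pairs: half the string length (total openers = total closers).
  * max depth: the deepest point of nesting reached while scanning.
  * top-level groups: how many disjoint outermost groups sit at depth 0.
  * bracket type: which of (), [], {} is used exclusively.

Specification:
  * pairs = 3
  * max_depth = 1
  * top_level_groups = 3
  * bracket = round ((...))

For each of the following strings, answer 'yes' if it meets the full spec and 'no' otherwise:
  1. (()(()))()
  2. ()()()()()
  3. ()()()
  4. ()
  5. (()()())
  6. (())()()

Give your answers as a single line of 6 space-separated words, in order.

String 1 '(()(()))()': depth seq [1 2 1 2 3 2 1 0 1 0]
  -> pairs=5 depth=3 groups=2 -> no
String 2 '()()()()()': depth seq [1 0 1 0 1 0 1 0 1 0]
  -> pairs=5 depth=1 groups=5 -> no
String 3 '()()()': depth seq [1 0 1 0 1 0]
  -> pairs=3 depth=1 groups=3 -> yes
String 4 '()': depth seq [1 0]
  -> pairs=1 depth=1 groups=1 -> no
String 5 '(()()())': depth seq [1 2 1 2 1 2 1 0]
  -> pairs=4 depth=2 groups=1 -> no
String 6 '(())()()': depth seq [1 2 1 0 1 0 1 0]
  -> pairs=4 depth=2 groups=3 -> no

Answer: no no yes no no no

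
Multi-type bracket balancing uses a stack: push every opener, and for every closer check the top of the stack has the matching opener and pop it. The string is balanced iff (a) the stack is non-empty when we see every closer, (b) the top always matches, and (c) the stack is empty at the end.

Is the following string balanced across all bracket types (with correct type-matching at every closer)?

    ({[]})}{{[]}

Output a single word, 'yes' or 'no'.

pos 0: push '('; stack = (
pos 1: push '{'; stack = ({
pos 2: push '['; stack = ({[
pos 3: ']' matches '['; pop; stack = ({
pos 4: '}' matches '{'; pop; stack = (
pos 5: ')' matches '('; pop; stack = (empty)
pos 6: saw closer '}' but stack is empty → INVALID
Verdict: unmatched closer '}' at position 6 → no

Answer: no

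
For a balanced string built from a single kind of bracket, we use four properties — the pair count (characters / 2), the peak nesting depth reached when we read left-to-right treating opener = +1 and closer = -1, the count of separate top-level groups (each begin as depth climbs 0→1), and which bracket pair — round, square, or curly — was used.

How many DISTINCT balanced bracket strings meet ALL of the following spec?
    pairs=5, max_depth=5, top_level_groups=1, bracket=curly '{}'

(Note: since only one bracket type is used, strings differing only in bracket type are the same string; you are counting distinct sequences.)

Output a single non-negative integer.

Spec: pairs=5 depth=5 groups=1
Count(depth <= 5) = 14
Count(depth <= 4) = 13
Count(depth == 5) = 14 - 13 = 1

Answer: 1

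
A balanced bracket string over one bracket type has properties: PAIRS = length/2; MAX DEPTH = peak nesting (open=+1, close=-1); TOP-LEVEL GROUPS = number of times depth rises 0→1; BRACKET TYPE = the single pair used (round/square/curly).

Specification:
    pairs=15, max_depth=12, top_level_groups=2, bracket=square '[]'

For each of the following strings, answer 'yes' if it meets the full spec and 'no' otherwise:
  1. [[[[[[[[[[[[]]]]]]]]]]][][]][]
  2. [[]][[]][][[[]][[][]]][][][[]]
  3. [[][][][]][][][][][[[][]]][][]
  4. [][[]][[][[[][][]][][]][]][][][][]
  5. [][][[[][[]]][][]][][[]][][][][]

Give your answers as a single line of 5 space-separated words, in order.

Answer: yes no no no no

Derivation:
String 1 '[[[[[[[[[[[[]]]]]]]]]]][][]][]': depth seq [1 2 3 4 5 6 7 8 9 10 11 12 11 10 9 8 7 6 5 4 3 2 1 2 1 2 1 0 1 0]
  -> pairs=15 depth=12 groups=2 -> yes
String 2 '[[]][[]][][[[]][[][]]][][][[]]': depth seq [1 2 1 0 1 2 1 0 1 0 1 2 3 2 1 2 3 2 3 2 1 0 1 0 1 0 1 2 1 0]
  -> pairs=15 depth=3 groups=7 -> no
String 3 '[[][][][]][][][][][[[][]]][][]': depth seq [1 2 1 2 1 2 1 2 1 0 1 0 1 0 1 0 1 0 1 2 3 2 3 2 1 0 1 0 1 0]
  -> pairs=15 depth=3 groups=8 -> no
String 4 '[][[]][[][[[][][]][][]][]][][][][]': depth seq [1 0 1 2 1 0 1 2 1 2 3 4 3 4 3 4 3 2 3 2 3 2 1 2 1 0 1 0 1 0 1 0 1 0]
  -> pairs=17 depth=4 groups=7 -> no
String 5 '[][][[[][[]]][][]][][[]][][][][]': depth seq [1 0 1 0 1 2 3 2 3 4 3 2 1 2 1 2 1 0 1 0 1 2 1 0 1 0 1 0 1 0 1 0]
  -> pairs=16 depth=4 groups=9 -> no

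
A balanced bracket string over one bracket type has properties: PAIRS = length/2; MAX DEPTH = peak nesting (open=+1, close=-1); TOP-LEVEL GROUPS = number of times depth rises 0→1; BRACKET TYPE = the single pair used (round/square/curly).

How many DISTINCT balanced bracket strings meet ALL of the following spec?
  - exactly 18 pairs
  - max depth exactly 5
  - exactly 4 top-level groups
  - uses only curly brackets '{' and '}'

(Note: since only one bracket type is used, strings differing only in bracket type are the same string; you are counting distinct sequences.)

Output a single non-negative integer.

Spec: pairs=18 depth=5 groups=4
Count(depth <= 5) = 30982330
Count(depth <= 4) = 12698218
Count(depth == 5) = 30982330 - 12698218 = 18284112

Answer: 18284112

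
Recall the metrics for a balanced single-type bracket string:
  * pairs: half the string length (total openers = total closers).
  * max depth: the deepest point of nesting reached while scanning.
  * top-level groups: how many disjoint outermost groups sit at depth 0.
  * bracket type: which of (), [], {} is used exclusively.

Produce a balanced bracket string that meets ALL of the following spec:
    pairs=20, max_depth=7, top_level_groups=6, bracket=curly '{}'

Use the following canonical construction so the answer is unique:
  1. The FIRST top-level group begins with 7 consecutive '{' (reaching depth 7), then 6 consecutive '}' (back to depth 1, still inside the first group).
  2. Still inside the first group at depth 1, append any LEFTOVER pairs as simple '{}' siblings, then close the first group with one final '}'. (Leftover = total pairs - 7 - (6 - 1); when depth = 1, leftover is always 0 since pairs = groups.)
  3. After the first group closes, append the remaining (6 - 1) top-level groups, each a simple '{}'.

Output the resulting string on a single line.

Answer: {{{{{{{}}}}}}{}{}{}{}{}{}{}{}}{}{}{}{}{}

Derivation:
Spec: pairs=20 depth=7 groups=6
Leftover pairs = 20 - 7 - (6-1) = 8
First group: deep chain of depth 7 + 8 sibling pairs
Remaining 5 groups: simple '{}' each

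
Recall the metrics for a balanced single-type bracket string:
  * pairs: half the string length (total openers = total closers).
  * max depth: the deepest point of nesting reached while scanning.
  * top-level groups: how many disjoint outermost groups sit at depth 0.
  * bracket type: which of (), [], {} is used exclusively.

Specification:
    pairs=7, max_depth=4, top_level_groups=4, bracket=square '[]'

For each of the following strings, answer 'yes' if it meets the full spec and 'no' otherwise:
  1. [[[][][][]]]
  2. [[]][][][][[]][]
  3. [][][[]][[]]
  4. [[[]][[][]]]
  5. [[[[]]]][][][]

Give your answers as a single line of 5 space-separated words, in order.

Answer: no no no no yes

Derivation:
String 1 '[[[][][][]]]': depth seq [1 2 3 2 3 2 3 2 3 2 1 0]
  -> pairs=6 depth=3 groups=1 -> no
String 2 '[[]][][][][[]][]': depth seq [1 2 1 0 1 0 1 0 1 0 1 2 1 0 1 0]
  -> pairs=8 depth=2 groups=6 -> no
String 3 '[][][[]][[]]': depth seq [1 0 1 0 1 2 1 0 1 2 1 0]
  -> pairs=6 depth=2 groups=4 -> no
String 4 '[[[]][[][]]]': depth seq [1 2 3 2 1 2 3 2 3 2 1 0]
  -> pairs=6 depth=3 groups=1 -> no
String 5 '[[[[]]]][][][]': depth seq [1 2 3 4 3 2 1 0 1 0 1 0 1 0]
  -> pairs=7 depth=4 groups=4 -> yes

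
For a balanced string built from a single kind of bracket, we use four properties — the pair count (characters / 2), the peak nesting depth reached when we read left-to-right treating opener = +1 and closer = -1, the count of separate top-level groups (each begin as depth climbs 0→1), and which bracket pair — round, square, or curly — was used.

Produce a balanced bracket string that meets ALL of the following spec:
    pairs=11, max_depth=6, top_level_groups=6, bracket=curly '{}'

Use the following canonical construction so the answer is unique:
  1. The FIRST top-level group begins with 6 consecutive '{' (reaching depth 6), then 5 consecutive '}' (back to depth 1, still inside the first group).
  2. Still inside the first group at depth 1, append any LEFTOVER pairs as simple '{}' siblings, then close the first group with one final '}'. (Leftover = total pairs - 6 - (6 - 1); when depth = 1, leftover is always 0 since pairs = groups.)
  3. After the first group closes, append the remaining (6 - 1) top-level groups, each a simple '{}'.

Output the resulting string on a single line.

Answer: {{{{{{}}}}}}{}{}{}{}{}

Derivation:
Spec: pairs=11 depth=6 groups=6
Leftover pairs = 11 - 6 - (6-1) = 0
First group: deep chain of depth 6 + 0 sibling pairs
Remaining 5 groups: simple '{}' each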